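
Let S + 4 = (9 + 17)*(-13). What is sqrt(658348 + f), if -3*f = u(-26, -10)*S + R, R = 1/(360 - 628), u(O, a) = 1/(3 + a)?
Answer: sqrt(5213062889265)/2814 ≈ 811.38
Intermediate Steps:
R = -1/268 (R = 1/(-268) = -1/268 ≈ -0.0037313)
S = -342 (S = -4 + (9 + 17)*(-13) = -4 + 26*(-13) = -4 - 338 = -342)
f = -91649/5628 (f = -(-342/(3 - 10) - 1/268)/3 = -(-342/(-7) - 1/268)/3 = -(-1/7*(-342) - 1/268)/3 = -(342/7 - 1/268)/3 = -1/3*91649/1876 = -91649/5628 ≈ -16.284)
sqrt(658348 + f) = sqrt(658348 - 91649/5628) = sqrt(3705090895/5628) = sqrt(5213062889265)/2814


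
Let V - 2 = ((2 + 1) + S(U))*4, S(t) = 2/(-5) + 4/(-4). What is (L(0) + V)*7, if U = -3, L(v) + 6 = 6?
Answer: 294/5 ≈ 58.800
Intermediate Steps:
L(v) = 0 (L(v) = -6 + 6 = 0)
S(t) = -7/5 (S(t) = 2*(-1/5) + 4*(-1/4) = -2/5 - 1 = -7/5)
V = 42/5 (V = 2 + ((2 + 1) - 7/5)*4 = 2 + (3 - 7/5)*4 = 2 + (8/5)*4 = 2 + 32/5 = 42/5 ≈ 8.4000)
(L(0) + V)*7 = (0 + 42/5)*7 = (42/5)*7 = 294/5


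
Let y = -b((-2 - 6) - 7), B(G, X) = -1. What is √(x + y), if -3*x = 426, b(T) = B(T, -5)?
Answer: I*√141 ≈ 11.874*I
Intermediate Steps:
b(T) = -1
y = 1 (y = -1*(-1) = 1)
x = -142 (x = -⅓*426 = -142)
√(x + y) = √(-142 + 1) = √(-141) = I*√141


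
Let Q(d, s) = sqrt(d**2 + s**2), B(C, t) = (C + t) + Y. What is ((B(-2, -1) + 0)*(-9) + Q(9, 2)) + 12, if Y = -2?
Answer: 57 + sqrt(85) ≈ 66.219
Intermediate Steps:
B(C, t) = -2 + C + t (B(C, t) = (C + t) - 2 = -2 + C + t)
((B(-2, -1) + 0)*(-9) + Q(9, 2)) + 12 = (((-2 - 2 - 1) + 0)*(-9) + sqrt(9**2 + 2**2)) + 12 = ((-5 + 0)*(-9) + sqrt(81 + 4)) + 12 = (-5*(-9) + sqrt(85)) + 12 = (45 + sqrt(85)) + 12 = 57 + sqrt(85)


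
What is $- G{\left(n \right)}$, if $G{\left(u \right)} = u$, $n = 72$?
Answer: $-72$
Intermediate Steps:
$- G{\left(n \right)} = \left(-1\right) 72 = -72$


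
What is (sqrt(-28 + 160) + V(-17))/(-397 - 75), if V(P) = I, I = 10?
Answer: -5/236 - sqrt(33)/236 ≈ -0.045528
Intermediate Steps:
V(P) = 10
(sqrt(-28 + 160) + V(-17))/(-397 - 75) = (sqrt(-28 + 160) + 10)/(-397 - 75) = (sqrt(132) + 10)/(-472) = (2*sqrt(33) + 10)*(-1/472) = (10 + 2*sqrt(33))*(-1/472) = -5/236 - sqrt(33)/236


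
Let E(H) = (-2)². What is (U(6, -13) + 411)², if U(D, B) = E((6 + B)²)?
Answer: 172225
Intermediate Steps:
E(H) = 4
U(D, B) = 4
(U(6, -13) + 411)² = (4 + 411)² = 415² = 172225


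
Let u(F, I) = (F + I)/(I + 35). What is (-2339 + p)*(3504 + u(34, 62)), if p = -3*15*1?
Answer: -810521856/97 ≈ -8.3559e+6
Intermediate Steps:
u(F, I) = (F + I)/(35 + I)
p = -45 (p = -45*1 = -45)
(-2339 + p)*(3504 + u(34, 62)) = (-2339 - 45)*(3504 + (34 + 62)/(35 + 62)) = -2384*(3504 + 96/97) = -2384*339984/97 = -810521856/97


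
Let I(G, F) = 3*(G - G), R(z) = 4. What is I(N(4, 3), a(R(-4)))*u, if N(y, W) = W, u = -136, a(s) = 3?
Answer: 0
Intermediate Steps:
I(G, F) = 0 (I(G, F) = 3*0 = 0)
I(N(4, 3), a(R(-4)))*u = 0*(-136) = 0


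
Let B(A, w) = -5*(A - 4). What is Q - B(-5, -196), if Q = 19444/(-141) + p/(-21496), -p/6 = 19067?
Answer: -269114831/1515468 ≈ -177.58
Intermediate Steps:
p = -114402 (p = -6*19067 = -114402)
B(A, w) = 20 - 5*A (B(A, w) = -5*(-4 + A) = 20 - 5*A)
Q = -200918771/1515468 (Q = 19444/(-141) - 114402/(-21496) = 19444*(-1/141) - 114402*(-1/21496) = -19444/141 + 57201/10748 = -200918771/1515468 ≈ -132.58)
Q - B(-5, -196) = -200918771/1515468 - (20 - 5*(-5)) = -200918771/1515468 - (20 + 25) = -200918771/1515468 - 1*45 = -200918771/1515468 - 45 = -269114831/1515468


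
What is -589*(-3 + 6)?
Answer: -1767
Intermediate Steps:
-589*(-3 + 6) = -589*3 = -1767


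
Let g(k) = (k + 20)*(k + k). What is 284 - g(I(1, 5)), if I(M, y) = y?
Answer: 34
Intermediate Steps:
g(k) = 2*k*(20 + k) (g(k) = (20 + k)*(2*k) = 2*k*(20 + k))
284 - g(I(1, 5)) = 284 - 2*5*(20 + 5) = 284 - 2*5*25 = 284 - 1*250 = 284 - 250 = 34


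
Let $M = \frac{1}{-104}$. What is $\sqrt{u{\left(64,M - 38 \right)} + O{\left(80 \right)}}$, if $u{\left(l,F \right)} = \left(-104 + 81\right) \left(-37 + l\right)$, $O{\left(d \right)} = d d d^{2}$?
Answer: $\sqrt{40959379} \approx 6400.0$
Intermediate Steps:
$M = - \frac{1}{104} \approx -0.0096154$
$O{\left(d \right)} = d^{4}$ ($O{\left(d \right)} = d^{2} d^{2} = d^{4}$)
$u{\left(l,F \right)} = 851 - 23 l$ ($u{\left(l,F \right)} = - 23 \left(-37 + l\right) = 851 - 23 l$)
$\sqrt{u{\left(64,M - 38 \right)} + O{\left(80 \right)}} = \sqrt{\left(851 - 1472\right) + 80^{4}} = \sqrt{\left(851 - 1472\right) + 40960000} = \sqrt{-621 + 40960000} = \sqrt{40959379}$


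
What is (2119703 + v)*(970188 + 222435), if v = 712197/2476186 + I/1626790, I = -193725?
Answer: 509170216264961742161340/201411731147 ≈ 2.5280e+12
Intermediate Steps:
v = 33944791239/201411731147 (v = 712197/2476186 - 193725/1626790 = 712197*(1/2476186) - 193725*1/1626790 = 712197/2476186 - 38745/325358 = 33944791239/201411731147 ≈ 0.16853)
(2119703 + v)*(970188 + 222435) = (2119703 + 33944791239/201411731147)*(970188 + 222435) = (426933084692280580/201411731147)*1192623 = 509170216264961742161340/201411731147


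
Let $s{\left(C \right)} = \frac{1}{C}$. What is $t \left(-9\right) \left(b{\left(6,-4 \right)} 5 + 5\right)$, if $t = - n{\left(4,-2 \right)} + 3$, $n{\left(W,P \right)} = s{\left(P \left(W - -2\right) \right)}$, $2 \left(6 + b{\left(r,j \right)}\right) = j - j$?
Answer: $\frac{2775}{4} \approx 693.75$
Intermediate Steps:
$b{\left(r,j \right)} = -6$ ($b{\left(r,j \right)} = -6 + \frac{j - j}{2} = -6 + \frac{1}{2} \cdot 0 = -6 + 0 = -6$)
$n{\left(W,P \right)} = \frac{1}{P \left(2 + W\right)}$ ($n{\left(W,P \right)} = \frac{1}{P \left(W - -2\right)} = \frac{1}{P \left(W + 2\right)} = \frac{1}{P \left(2 + W\right)}$)
$t = \frac{37}{12}$ ($t = - \frac{1}{\left(-2\right) \left(2 + 4\right)} + 3 = - \frac{-1}{2 \cdot 6} + 3 = \left(-1\right) \left(- \frac{1}{12}\right) + 3 = \frac{1}{12} + 3 = \frac{37}{12} \approx 3.0833$)
$t \left(-9\right) \left(b{\left(6,-4 \right)} 5 + 5\right) = \frac{37}{12} \left(-9\right) \left(\left(-6\right) 5 + 5\right) = - \frac{111 \left(-30 + 5\right)}{4} = \left(- \frac{111}{4}\right) \left(-25\right) = \frac{2775}{4}$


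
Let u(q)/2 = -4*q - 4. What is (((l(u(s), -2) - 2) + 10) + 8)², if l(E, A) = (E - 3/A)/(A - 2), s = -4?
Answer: 5929/64 ≈ 92.641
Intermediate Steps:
u(q) = -8 - 8*q (u(q) = 2*(-4*q - 4) = 2*(-4 - 4*q) = -8 - 8*q)
l(E, A) = (E - 3/A)/(-2 + A)
(((l(u(s), -2) - 2) + 10) + 8)² = ((((-3 - 2*(-8 - 8*(-4)))/((-2)*(-2 - 2)) - 2) + 10) + 8)² = (((-½*(-3 - 2*(-8 + 32))/(-4) - 2) + 10) + 8)² = (((-½*(-¼)*(-3 - 2*24) - 2) + 10) + 8)² = (((-½*(-¼)*(-3 - 48) - 2) + 10) + 8)² = (((-½*(-¼)*(-51) - 2) + 10) + 8)² = (((-51/8 - 2) + 10) + 8)² = ((-67/8 + 10) + 8)² = (13/8 + 8)² = (77/8)² = 5929/64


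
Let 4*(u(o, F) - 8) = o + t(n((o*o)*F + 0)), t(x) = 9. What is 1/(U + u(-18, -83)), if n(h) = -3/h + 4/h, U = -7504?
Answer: -4/29993 ≈ -0.00013336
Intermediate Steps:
n(h) = 1/h
u(o, F) = 41/4 + o/4 (u(o, F) = 8 + (o + 9)/4 = 8 + (9 + o)/4 = 8 + (9/4 + o/4) = 41/4 + o/4)
1/(U + u(-18, -83)) = 1/(-7504 + (41/4 + (1/4)*(-18))) = 1/(-7504 + (41/4 - 9/2)) = 1/(-7504 + 23/4) = 1/(-29993/4) = -4/29993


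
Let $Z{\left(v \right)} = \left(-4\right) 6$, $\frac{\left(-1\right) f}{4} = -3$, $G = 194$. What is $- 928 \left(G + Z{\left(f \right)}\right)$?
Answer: $-157760$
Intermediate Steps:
$f = 12$ ($f = \left(-4\right) \left(-3\right) = 12$)
$Z{\left(v \right)} = -24$
$- 928 \left(G + Z{\left(f \right)}\right) = - 928 \left(194 - 24\right) = \left(-928\right) 170 = -157760$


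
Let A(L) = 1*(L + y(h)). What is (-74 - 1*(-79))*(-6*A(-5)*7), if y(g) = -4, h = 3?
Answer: 1890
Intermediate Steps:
A(L) = -4 + L (A(L) = 1*(L - 4) = 1*(-4 + L) = -4 + L)
(-74 - 1*(-79))*(-6*A(-5)*7) = (-74 - 1*(-79))*(-6*(-4 - 5)*7) = (-74 + 79)*(-6*(-9)*7) = 5*(54*7) = 5*378 = 1890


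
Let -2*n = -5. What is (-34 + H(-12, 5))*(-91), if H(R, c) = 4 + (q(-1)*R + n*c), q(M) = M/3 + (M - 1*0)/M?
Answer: 4641/2 ≈ 2320.5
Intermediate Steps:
q(M) = 1 + M/3 (q(M) = M*(1/3) + (M + 0)/M = M/3 + M/M = M/3 + 1 = 1 + M/3)
n = 5/2 (n = -1/2*(-5) = 5/2 ≈ 2.5000)
H(R, c) = 4 + 2*R/3 + 5*c/2 (H(R, c) = 4 + ((1 + (1/3)*(-1))*R + 5*c/2) = 4 + ((1 - 1/3)*R + 5*c/2) = 4 + (2*R/3 + 5*c/2) = 4 + 2*R/3 + 5*c/2)
(-34 + H(-12, 5))*(-91) = (-34 + (4 + (2/3)*(-12) + (5/2)*5))*(-91) = (-34 + (4 - 8 + 25/2))*(-91) = (-34 + 17/2)*(-91) = -51/2*(-91) = 4641/2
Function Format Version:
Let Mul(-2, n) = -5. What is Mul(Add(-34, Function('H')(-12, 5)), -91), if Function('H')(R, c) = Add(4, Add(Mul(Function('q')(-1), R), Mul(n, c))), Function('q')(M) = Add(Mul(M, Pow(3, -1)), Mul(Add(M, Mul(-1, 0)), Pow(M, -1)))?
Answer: Rational(4641, 2) ≈ 2320.5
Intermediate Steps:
Function('q')(M) = Add(1, Mul(Rational(1, 3), M)) (Function('q')(M) = Add(Mul(M, Rational(1, 3)), Mul(Add(M, 0), Pow(M, -1))) = Add(Mul(Rational(1, 3), M), Mul(M, Pow(M, -1))) = Add(Mul(Rational(1, 3), M), 1) = Add(1, Mul(Rational(1, 3), M)))
n = Rational(5, 2) (n = Mul(Rational(-1, 2), -5) = Rational(5, 2) ≈ 2.5000)
Function('H')(R, c) = Add(4, Mul(Rational(2, 3), R), Mul(Rational(5, 2), c)) (Function('H')(R, c) = Add(4, Add(Mul(Add(1, Mul(Rational(1, 3), -1)), R), Mul(Rational(5, 2), c))) = Add(4, Add(Mul(Add(1, Rational(-1, 3)), R), Mul(Rational(5, 2), c))) = Add(4, Add(Mul(Rational(2, 3), R), Mul(Rational(5, 2), c))) = Add(4, Mul(Rational(2, 3), R), Mul(Rational(5, 2), c)))
Mul(Add(-34, Function('H')(-12, 5)), -91) = Mul(Add(-34, Add(4, Mul(Rational(2, 3), -12), Mul(Rational(5, 2), 5))), -91) = Mul(Add(-34, Add(4, -8, Rational(25, 2))), -91) = Mul(Add(-34, Rational(17, 2)), -91) = Mul(Rational(-51, 2), -91) = Rational(4641, 2)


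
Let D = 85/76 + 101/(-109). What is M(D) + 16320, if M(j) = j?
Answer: 135196469/8284 ≈ 16320.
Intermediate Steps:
D = 1589/8284 (D = 85*(1/76) + 101*(-1/109) = 85/76 - 101/109 = 1589/8284 ≈ 0.19182)
M(D) + 16320 = 1589/8284 + 16320 = 135196469/8284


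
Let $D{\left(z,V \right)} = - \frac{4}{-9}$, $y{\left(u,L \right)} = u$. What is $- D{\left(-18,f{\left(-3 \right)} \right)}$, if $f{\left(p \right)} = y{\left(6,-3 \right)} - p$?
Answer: $- \frac{4}{9} \approx -0.44444$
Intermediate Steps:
$f{\left(p \right)} = 6 - p$
$D{\left(z,V \right)} = \frac{4}{9}$ ($D{\left(z,V \right)} = \left(-4\right) \left(- \frac{1}{9}\right) = \frac{4}{9}$)
$- D{\left(-18,f{\left(-3 \right)} \right)} = \left(-1\right) \frac{4}{9} = - \frac{4}{9}$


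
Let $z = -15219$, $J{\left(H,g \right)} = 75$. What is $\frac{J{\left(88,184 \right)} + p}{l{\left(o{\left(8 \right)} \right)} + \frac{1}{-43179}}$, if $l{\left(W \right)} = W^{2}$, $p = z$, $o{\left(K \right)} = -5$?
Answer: $- \frac{326951388}{539737} \approx -605.76$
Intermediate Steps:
$p = -15219$
$\frac{J{\left(88,184 \right)} + p}{l{\left(o{\left(8 \right)} \right)} + \frac{1}{-43179}} = \frac{75 - 15219}{\left(-5\right)^{2} + \frac{1}{-43179}} = - \frac{15144}{25 - \frac{1}{43179}} = - \frac{15144}{\frac{1079474}{43179}} = \left(-15144\right) \frac{43179}{1079474} = - \frac{326951388}{539737}$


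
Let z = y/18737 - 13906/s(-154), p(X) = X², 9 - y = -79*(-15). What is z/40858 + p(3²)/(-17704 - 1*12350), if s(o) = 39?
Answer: -1708423769443/149552197747446 ≈ -0.011424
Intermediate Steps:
y = -1176 (y = 9 - (-79)*(-15) = 9 - 1*1185 = 9 - 1185 = -1176)
z = -260602586/730743 (z = -1176/18737 - 13906/39 = -260602586/730743 ≈ -356.63)
z/40858 + p(3²)/(-17704 - 1*12350) = -260602586/730743/40858 + (3²)²/(-17704 - 1*12350) = -260602586/730743*1/40858 + 9²/(-17704 - 12350) = -130301293/14928348747 + 81/(-30054) = -130301293/14928348747 + 81*(-1/30054) = -130301293/14928348747 - 27/10018 = -1708423769443/149552197747446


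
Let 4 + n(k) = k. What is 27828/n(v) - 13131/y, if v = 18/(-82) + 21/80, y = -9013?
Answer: -822498718671/116979727 ≈ -7031.1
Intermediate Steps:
v = 141/3280 (v = 18*(-1/82) + 21*(1/80) = -9/41 + 21/80 = 141/3280 ≈ 0.042988)
n(k) = -4 + k
27828/n(v) - 13131/y = 27828/(-4 + 141/3280) - 13131/(-9013) = 27828/(-12979/3280) - 13131*(-1/9013) = 27828*(-3280/12979) + 13131/9013 = -91275840/12979 + 13131/9013 = -822498718671/116979727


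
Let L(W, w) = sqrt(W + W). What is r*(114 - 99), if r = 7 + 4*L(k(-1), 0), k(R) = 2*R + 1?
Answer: 105 + 60*I*sqrt(2) ≈ 105.0 + 84.853*I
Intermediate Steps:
k(R) = 1 + 2*R
L(W, w) = sqrt(2)*sqrt(W) (L(W, w) = sqrt(2*W) = sqrt(2)*sqrt(W))
r = 7 + 4*I*sqrt(2) (r = 7 + 4*(sqrt(2)*sqrt(1 + 2*(-1))) = 7 + 4*(sqrt(2)*sqrt(1 - 2)) = 7 + 4*(sqrt(2)*sqrt(-1)) = 7 + 4*(sqrt(2)*I) = 7 + 4*(I*sqrt(2)) = 7 + 4*I*sqrt(2) ≈ 7.0 + 5.6569*I)
r*(114 - 99) = (7 + 4*I*sqrt(2))*(114 - 99) = (7 + 4*I*sqrt(2))*15 = 105 + 60*I*sqrt(2)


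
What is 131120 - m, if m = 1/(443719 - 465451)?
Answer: 2849499841/21732 ≈ 1.3112e+5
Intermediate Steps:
m = -1/21732 (m = 1/(-21732) = -1/21732 ≈ -4.6015e-5)
131120 - m = 131120 - 1*(-1/21732) = 131120 + 1/21732 = 2849499841/21732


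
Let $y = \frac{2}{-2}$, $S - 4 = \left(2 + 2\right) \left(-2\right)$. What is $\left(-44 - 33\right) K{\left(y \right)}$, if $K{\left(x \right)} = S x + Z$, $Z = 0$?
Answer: $-308$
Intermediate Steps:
$S = -4$ ($S = 4 + \left(2 + 2\right) \left(-2\right) = 4 + 4 \left(-2\right) = 4 - 8 = -4$)
$y = -1$ ($y = 2 \left(- \frac{1}{2}\right) = -1$)
$K{\left(x \right)} = - 4 x$ ($K{\left(x \right)} = - 4 x + 0 = - 4 x$)
$\left(-44 - 33\right) K{\left(y \right)} = \left(-44 - 33\right) \left(\left(-4\right) \left(-1\right)\right) = \left(-44 - 33\right) 4 = \left(-77\right) 4 = -308$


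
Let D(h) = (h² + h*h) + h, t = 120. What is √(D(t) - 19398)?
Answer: 69*√2 ≈ 97.581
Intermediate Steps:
D(h) = h + 2*h² (D(h) = (h² + h²) + h = 2*h² + h = h + 2*h²)
√(D(t) - 19398) = √(120*(1 + 2*120) - 19398) = √(120*(1 + 240) - 19398) = √(120*241 - 19398) = √(28920 - 19398) = √9522 = 69*√2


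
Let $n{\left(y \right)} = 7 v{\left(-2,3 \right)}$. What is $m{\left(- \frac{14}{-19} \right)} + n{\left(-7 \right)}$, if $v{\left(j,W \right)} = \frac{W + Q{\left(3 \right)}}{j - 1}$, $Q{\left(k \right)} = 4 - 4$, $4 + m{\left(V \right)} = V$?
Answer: $- \frac{195}{19} \approx -10.263$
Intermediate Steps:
$m{\left(V \right)} = -4 + V$
$Q{\left(k \right)} = 0$ ($Q{\left(k \right)} = 4 - 4 = 0$)
$v{\left(j,W \right)} = \frac{W}{-1 + j}$ ($v{\left(j,W \right)} = \frac{W + 0}{j - 1} = \frac{W}{-1 + j}$)
$n{\left(y \right)} = -7$ ($n{\left(y \right)} = 7 \frac{3}{-1 - 2} = 7 \frac{3}{-3} = 7 \cdot 3 \left(- \frac{1}{3}\right) = 7 \left(-1\right) = -7$)
$m{\left(- \frac{14}{-19} \right)} + n{\left(-7 \right)} = \left(-4 - \frac{14}{-19}\right) - 7 = \left(-4 - - \frac{14}{19}\right) - 7 = \left(-4 + \frac{14}{19}\right) - 7 = - \frac{62}{19} - 7 = - \frac{195}{19}$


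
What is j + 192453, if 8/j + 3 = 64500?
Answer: 12412641149/64497 ≈ 1.9245e+5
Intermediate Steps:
j = 8/64497 (j = 8/(-3 + 64500) = 8/64497 ≈ 0.00012404)
j + 192453 = 8/64497 + 192453 = 12412641149/64497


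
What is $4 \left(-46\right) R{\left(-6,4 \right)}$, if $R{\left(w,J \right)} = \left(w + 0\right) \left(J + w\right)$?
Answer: $-2208$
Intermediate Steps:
$R{\left(w,J \right)} = w \left(J + w\right)$
$4 \left(-46\right) R{\left(-6,4 \right)} = 4 \left(-46\right) \left(- 6 \left(4 - 6\right)\right) = - 184 \left(\left(-6\right) \left(-2\right)\right) = \left(-184\right) 12 = -2208$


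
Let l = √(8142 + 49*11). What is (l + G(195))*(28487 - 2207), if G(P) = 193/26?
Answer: 2536020/13 + 26280*√8681 ≈ 2.6436e+6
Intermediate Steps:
G(P) = 193/26 (G(P) = 193*(1/26) = 193/26)
l = √8681 (l = √(8142 + 539) = √8681 ≈ 93.172)
(l + G(195))*(28487 - 2207) = (√8681 + 193/26)*(28487 - 2207) = (193/26 + √8681)*26280 = 2536020/13 + 26280*√8681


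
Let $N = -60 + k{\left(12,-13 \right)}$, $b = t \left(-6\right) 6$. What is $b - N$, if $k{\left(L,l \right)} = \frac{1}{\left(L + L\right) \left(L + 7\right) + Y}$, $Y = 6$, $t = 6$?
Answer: $- \frac{72073}{462} \approx -156.0$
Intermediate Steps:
$b = -216$ ($b = 6 \left(-6\right) 6 = \left(-36\right) 6 = -216$)
$k{\left(L,l \right)} = \frac{1}{6 + 2 L \left(7 + L\right)}$ ($k{\left(L,l \right)} = \frac{1}{\left(L + L\right) \left(L + 7\right) + 6} = \frac{1}{2 L \left(7 + L\right) + 6} = \frac{1}{6 + 2 L \left(7 + L\right)}$)
$N = - \frac{27719}{462}$ ($N = -60 + \frac{1}{2 \left(3 + 12^{2} + 7 \cdot 12\right)} = -60 + \frac{1}{2 \left(3 + 144 + 84\right)} = -60 + \frac{1}{2 \cdot 231} = -60 + \frac{1}{2} \cdot \frac{1}{231} = -60 + \frac{1}{462} = - \frac{27719}{462} \approx -59.998$)
$b - N = -216 - - \frac{27719}{462} = -216 + \frac{27719}{462} = - \frac{72073}{462}$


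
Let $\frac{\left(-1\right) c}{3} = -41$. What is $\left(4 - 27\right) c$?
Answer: $-2829$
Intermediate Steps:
$c = 123$ ($c = \left(-3\right) \left(-41\right) = 123$)
$\left(4 - 27\right) c = \left(4 - 27\right) 123 = \left(-23\right) 123 = -2829$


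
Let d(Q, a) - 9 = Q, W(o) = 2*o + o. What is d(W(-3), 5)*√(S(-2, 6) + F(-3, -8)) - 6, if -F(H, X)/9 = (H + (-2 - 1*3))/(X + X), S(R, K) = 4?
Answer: -6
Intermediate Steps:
W(o) = 3*o
d(Q, a) = 9 + Q
F(H, X) = -9*(-5 + H)/(2*X) (F(H, X) = -9*(H + (-2 - 1*3))/(X + X) = -9*(H + (-2 - 3))/(2*X) = -9*(H - 5)*1/(2*X) = -9*(-5 + H)*1/(2*X) = -9*(-5 + H)/(2*X))
d(W(-3), 5)*√(S(-2, 6) + F(-3, -8)) - 6 = (9 + 3*(-3))*√(4 + (9/2)*(5 - 1*(-3))/(-8)) - 6 = (9 - 9)*√(4 + (9/2)*(-⅛)*(5 + 3)) - 6 = 0*√(4 + (9/2)*(-⅛)*8) - 6 = 0*√(4 - 9/2) - 6 = 0*√(-½) - 6 = 0*(I*√2/2) - 6 = 0 - 6 = -6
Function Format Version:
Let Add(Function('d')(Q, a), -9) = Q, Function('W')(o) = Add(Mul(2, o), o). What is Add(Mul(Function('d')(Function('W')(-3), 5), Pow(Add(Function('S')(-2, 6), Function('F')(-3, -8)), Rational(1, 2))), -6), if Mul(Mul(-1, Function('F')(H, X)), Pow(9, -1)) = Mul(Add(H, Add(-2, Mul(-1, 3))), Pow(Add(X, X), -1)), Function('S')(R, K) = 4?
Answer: -6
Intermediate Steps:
Function('W')(o) = Mul(3, o)
Function('d')(Q, a) = Add(9, Q)
Function('F')(H, X) = Mul(Rational(-9, 2), Pow(X, -1), Add(-5, H)) (Function('F')(H, X) = Mul(-9, Mul(Add(H, Add(-2, Mul(-1, 3))), Pow(Add(X, X), -1))) = Mul(-9, Mul(Add(H, Add(-2, -3)), Pow(Mul(2, X), -1))) = Mul(-9, Mul(Add(H, -5), Mul(Rational(1, 2), Pow(X, -1)))) = Mul(-9, Mul(Add(-5, H), Mul(Rational(1, 2), Pow(X, -1)))) = Mul(-9, Mul(Rational(1, 2), Pow(X, -1), Add(-5, H))) = Mul(Rational(-9, 2), Pow(X, -1), Add(-5, H)))
Add(Mul(Function('d')(Function('W')(-3), 5), Pow(Add(Function('S')(-2, 6), Function('F')(-3, -8)), Rational(1, 2))), -6) = Add(Mul(Add(9, Mul(3, -3)), Pow(Add(4, Mul(Rational(9, 2), Pow(-8, -1), Add(5, Mul(-1, -3)))), Rational(1, 2))), -6) = Add(Mul(Add(9, -9), Pow(Add(4, Mul(Rational(9, 2), Rational(-1, 8), Add(5, 3))), Rational(1, 2))), -6) = Add(Mul(0, Pow(Add(4, Mul(Rational(9, 2), Rational(-1, 8), 8)), Rational(1, 2))), -6) = Add(Mul(0, Pow(Add(4, Rational(-9, 2)), Rational(1, 2))), -6) = Add(Mul(0, Pow(Rational(-1, 2), Rational(1, 2))), -6) = Add(Mul(0, Mul(Rational(1, 2), I, Pow(2, Rational(1, 2)))), -6) = Add(0, -6) = -6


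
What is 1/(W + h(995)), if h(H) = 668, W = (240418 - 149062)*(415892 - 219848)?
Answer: 1/17909796332 ≈ 5.5835e-11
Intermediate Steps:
W = 17909795664 (W = 91356*196044 = 17909795664)
1/(W + h(995)) = 1/(17909795664 + 668) = 1/17909796332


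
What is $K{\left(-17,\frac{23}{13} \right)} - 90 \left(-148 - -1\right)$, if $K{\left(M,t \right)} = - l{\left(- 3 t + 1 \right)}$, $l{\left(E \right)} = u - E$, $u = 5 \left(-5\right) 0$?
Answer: $\frac{171934}{13} \approx 13226.0$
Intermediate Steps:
$u = 0$ ($u = \left(-25\right) 0 = 0$)
$l{\left(E \right)} = - E$ ($l{\left(E \right)} = 0 - E = - E$)
$K{\left(M,t \right)} = 1 - 3 t$ ($K{\left(M,t \right)} = - \left(-1\right) \left(- 3 t + 1\right) = - \left(-1\right) \left(1 - 3 t\right) = - (-1 + 3 t) = 1 - 3 t$)
$K{\left(-17,\frac{23}{13} \right)} - 90 \left(-148 - -1\right) = \left(1 - 3 \cdot \frac{23}{13}\right) - 90 \left(-148 - -1\right) = \left(1 - 3 \cdot 23 \cdot \frac{1}{13}\right) - 90 \left(-148 + 1\right) = \left(1 - \frac{69}{13}\right) - -13230 = \left(1 - \frac{69}{13}\right) + 13230 = - \frac{56}{13} + 13230 = \frac{171934}{13}$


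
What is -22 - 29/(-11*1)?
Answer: -213/11 ≈ -19.364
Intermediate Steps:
-22 - 29/(-11*1) = -22 - 29/(-11) = -22 - 1/11*(-29) = -22 + 29/11 = -213/11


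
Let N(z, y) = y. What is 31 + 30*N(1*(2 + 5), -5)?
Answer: -119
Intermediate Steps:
31 + 30*N(1*(2 + 5), -5) = 31 + 30*(-5) = 31 - 150 = -119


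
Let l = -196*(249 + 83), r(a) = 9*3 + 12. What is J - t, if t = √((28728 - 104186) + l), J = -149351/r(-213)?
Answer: -149351/39 - I*√140530 ≈ -3829.5 - 374.87*I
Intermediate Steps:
r(a) = 39 (r(a) = 27 + 12 = 39)
l = -65072 (l = -196*332 = -65072)
J = -149351/39 ≈ -3829.5
t = I*√140530 (t = √((28728 - 104186) - 65072) = √(-75458 - 65072) = √(-140530) = I*√140530 ≈ 374.87*I)
J - t = -149351/39 - I*√140530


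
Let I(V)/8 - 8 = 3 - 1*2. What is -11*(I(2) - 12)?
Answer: -660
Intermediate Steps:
I(V) = 72 (I(V) = 64 + 8*(3 - 1*2) = 64 + 8*(3 - 2) = 64 + 8*1 = 64 + 8 = 72)
-11*(I(2) - 12) = -11*(72 - 12) = -11*60 = -660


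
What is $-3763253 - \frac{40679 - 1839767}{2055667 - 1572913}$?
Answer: $- \frac{302787273279}{80459} \approx -3.7632 \cdot 10^{6}$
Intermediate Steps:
$-3763253 - \frac{40679 - 1839767}{2055667 - 1572913} = -3763253 - - \frac{1799088}{482754} = -3763253 - \left(-1799088\right) \frac{1}{482754} = -3763253 - - \frac{299848}{80459} = -3763253 + \frac{299848}{80459} = - \frac{302787273279}{80459}$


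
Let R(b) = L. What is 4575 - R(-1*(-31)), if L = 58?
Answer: 4517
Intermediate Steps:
R(b) = 58
4575 - R(-1*(-31)) = 4575 - 1*58 = 4575 - 58 = 4517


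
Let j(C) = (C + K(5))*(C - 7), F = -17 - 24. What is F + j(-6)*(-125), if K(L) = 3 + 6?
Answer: 4834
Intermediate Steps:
K(L) = 9
F = -41
j(C) = (-7 + C)*(9 + C) (j(C) = (C + 9)*(C - 7) = (9 + C)*(-7 + C) = (-7 + C)*(9 + C))
F + j(-6)*(-125) = -41 + (-63 + (-6)² + 2*(-6))*(-125) = -41 + (-63 + 36 - 12)*(-125) = -41 - 39*(-125) = -41 + 4875 = 4834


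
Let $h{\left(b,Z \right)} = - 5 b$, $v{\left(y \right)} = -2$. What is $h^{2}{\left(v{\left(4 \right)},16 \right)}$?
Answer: $100$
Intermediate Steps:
$h^{2}{\left(v{\left(4 \right)},16 \right)} = \left(\left(-5\right) \left(-2\right)\right)^{2} = 10^{2} = 100$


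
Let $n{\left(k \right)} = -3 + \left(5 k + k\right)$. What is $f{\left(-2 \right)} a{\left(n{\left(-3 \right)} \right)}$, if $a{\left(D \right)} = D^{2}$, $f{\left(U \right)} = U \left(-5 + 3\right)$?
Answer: $1764$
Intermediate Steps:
$f{\left(U \right)} = - 2 U$ ($f{\left(U \right)} = U \left(-2\right) = - 2 U$)
$n{\left(k \right)} = -3 + 6 k$
$f{\left(-2 \right)} a{\left(n{\left(-3 \right)} \right)} = \left(-2\right) \left(-2\right) \left(-3 + 6 \left(-3\right)\right)^{2} = 4 \left(-3 - 18\right)^{2} = 4 \left(-21\right)^{2} = 4 \cdot 441 = 1764$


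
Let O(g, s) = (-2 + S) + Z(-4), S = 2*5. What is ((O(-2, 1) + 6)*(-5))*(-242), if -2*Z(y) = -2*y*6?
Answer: -12100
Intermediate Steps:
S = 10
Z(y) = 6*y (Z(y) = -(-2*y)*6/2 = -(-6)*y = 6*y)
O(g, s) = -16 (O(g, s) = (-2 + 10) + 6*(-4) = 8 - 24 = -16)
((O(-2, 1) + 6)*(-5))*(-242) = ((-16 + 6)*(-5))*(-242) = -10*(-5)*(-242) = 50*(-242) = -12100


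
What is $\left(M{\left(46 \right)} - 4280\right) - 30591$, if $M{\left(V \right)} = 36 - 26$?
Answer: $-34861$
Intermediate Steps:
$M{\left(V \right)} = 10$
$\left(M{\left(46 \right)} - 4280\right) - 30591 = \left(10 - 4280\right) - 30591 = -4270 - 30591 = -34861$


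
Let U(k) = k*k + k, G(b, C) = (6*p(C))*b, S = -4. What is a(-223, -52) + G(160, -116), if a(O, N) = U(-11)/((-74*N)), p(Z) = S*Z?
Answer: 857026615/1924 ≈ 4.4544e+5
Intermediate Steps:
p(Z) = -4*Z
G(b, C) = -24*C*b (G(b, C) = (6*(-4*C))*b = (-24*C)*b = -24*C*b)
U(k) = k + k**2 (U(k) = k**2 + k = k + k**2)
a(O, N) = -55/(37*N) (a(O, N) = (-11*(1 - 11))/((-74*N)) = (-11*(-10))*(-1/(74*N)) = 110*(-1/(74*N)) = -55/(37*N))
a(-223, -52) + G(160, -116) = -55/37/(-52) - 24*(-116)*160 = -55/37*(-1/52) + 445440 = 55/1924 + 445440 = 857026615/1924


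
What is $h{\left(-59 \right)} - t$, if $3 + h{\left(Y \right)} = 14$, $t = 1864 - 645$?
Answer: $-1208$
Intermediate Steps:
$t = 1219$ ($t = 1864 - 645 = 1219$)
$h{\left(Y \right)} = 11$ ($h{\left(Y \right)} = -3 + 14 = 11$)
$h{\left(-59 \right)} - t = 11 - 1219 = -1208$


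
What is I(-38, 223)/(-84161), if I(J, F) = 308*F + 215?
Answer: -68899/84161 ≈ -0.81866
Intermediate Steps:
I(J, F) = 215 + 308*F
I(-38, 223)/(-84161) = (215 + 308*223)/(-84161) = (215 + 68684)*(-1/84161) = 68899*(-1/84161) = -68899/84161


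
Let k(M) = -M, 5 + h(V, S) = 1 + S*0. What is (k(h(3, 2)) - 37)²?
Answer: 1089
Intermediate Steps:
h(V, S) = -4 (h(V, S) = -5 + (1 + S*0) = -5 + (1 + 0) = -5 + 1 = -4)
(k(h(3, 2)) - 37)² = (-1*(-4) - 37)² = (4 - 37)² = (-33)² = 1089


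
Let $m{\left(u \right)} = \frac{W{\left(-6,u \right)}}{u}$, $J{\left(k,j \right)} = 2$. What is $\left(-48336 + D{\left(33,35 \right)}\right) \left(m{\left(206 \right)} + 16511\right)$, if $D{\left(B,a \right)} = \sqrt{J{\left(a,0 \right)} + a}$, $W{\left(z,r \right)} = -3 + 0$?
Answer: $- \frac{82201724184}{103} + \frac{3401263 \sqrt{37}}{206} \approx -7.9797 \cdot 10^{8}$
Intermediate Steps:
$W{\left(z,r \right)} = -3$
$m{\left(u \right)} = - \frac{3}{u}$
$D{\left(B,a \right)} = \sqrt{2 + a}$
$\left(-48336 + D{\left(33,35 \right)}\right) \left(m{\left(206 \right)} + 16511\right) = \left(-48336 + \sqrt{2 + 35}\right) \left(- \frac{3}{206} + 16511\right) = \left(-48336 + \sqrt{37}\right) \left(\left(-3\right) \frac{1}{206} + 16511\right) = \left(-48336 + \sqrt{37}\right) \left(- \frac{3}{206} + 16511\right) = \left(-48336 + \sqrt{37}\right) \frac{3401263}{206} = - \frac{82201724184}{103} + \frac{3401263 \sqrt{37}}{206}$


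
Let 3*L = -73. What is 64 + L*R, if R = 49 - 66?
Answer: 1433/3 ≈ 477.67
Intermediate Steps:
L = -73/3 (L = (⅓)*(-73) = -73/3 ≈ -24.333)
R = -17
64 + L*R = 64 - 73/3*(-17) = 64 + 1241/3 = 1433/3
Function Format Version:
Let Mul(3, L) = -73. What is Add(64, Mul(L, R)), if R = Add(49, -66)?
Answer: Rational(1433, 3) ≈ 477.67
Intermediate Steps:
L = Rational(-73, 3) (L = Mul(Rational(1, 3), -73) = Rational(-73, 3) ≈ -24.333)
R = -17
Add(64, Mul(L, R)) = Add(64, Mul(Rational(-73, 3), -17)) = Add(64, Rational(1241, 3)) = Rational(1433, 3)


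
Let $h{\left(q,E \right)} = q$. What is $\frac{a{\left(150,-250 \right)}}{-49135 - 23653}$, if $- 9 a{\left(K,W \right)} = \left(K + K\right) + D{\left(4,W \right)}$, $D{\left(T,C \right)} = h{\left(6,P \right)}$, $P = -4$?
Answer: $\frac{17}{36394} \approx 0.00046711$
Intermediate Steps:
$D{\left(T,C \right)} = 6$
$a{\left(K,W \right)} = - \frac{2}{3} - \frac{2 K}{9}$ ($a{\left(K,W \right)} = - \frac{\left(K + K\right) + 6}{9} = - \frac{2 K + 6}{9} = - \frac{6 + 2 K}{9} = - \frac{2}{3} - \frac{2 K}{9}$)
$\frac{a{\left(150,-250 \right)}}{-49135 - 23653} = \frac{- \frac{2}{3} - \frac{100}{3}}{-49135 - 23653} = - \frac{34}{-72788} = \left(-34\right) \left(- \frac{1}{72788}\right) = \frac{17}{36394}$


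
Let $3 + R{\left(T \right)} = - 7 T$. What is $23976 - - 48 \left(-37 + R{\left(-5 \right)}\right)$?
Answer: $23736$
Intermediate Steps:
$R{\left(T \right)} = -3 - 7 T$
$23976 - - 48 \left(-37 + R{\left(-5 \right)}\right) = 23976 - - 48 \left(-37 - -32\right) = 23976 - - 48 \left(-37 + \left(-3 + 35\right)\right) = 23976 - - 48 \left(-37 + 32\right) = 23976 - \left(-48\right) \left(-5\right) = 23976 - 240 = 23736$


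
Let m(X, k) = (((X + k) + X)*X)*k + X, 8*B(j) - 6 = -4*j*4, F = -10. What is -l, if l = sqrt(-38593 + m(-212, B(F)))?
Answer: -sqrt(6940367)/2 ≈ -1317.2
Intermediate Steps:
B(j) = 3/4 - 2*j (B(j) = 3/4 + (-4*j*4)/8 = 3/4 + (-16*j)/8 = 3/4 - 2*j)
m(X, k) = X + X*k*(k + 2*X) (m(X, k) = ((k + 2*X)*X)*k + X = (X*(k + 2*X))*k + X = X*k*(k + 2*X) + X = X + X*k*(k + 2*X))
l = sqrt(6940367)/2 (l = sqrt(-38593 - 212*(1 + (3/4 - 2*(-10))**2 + 2*(-212)*(3/4 - 2*(-10)))) = sqrt(-38593 - 212*(1 + (3/4 + 20)**2 + 2*(-212)*(3/4 + 20))) = sqrt(-38593 - 212*(1 + (83/4)**2 + 2*(-212)*(83/4))) = sqrt(-38593 - 212*(1 + 6889/16 - 8798)) = sqrt(-38593 - 212*(-133863/16)) = sqrt(-38593 + 7094739/4) = sqrt(6940367/4) = sqrt(6940367)/2 ≈ 1317.2)
-l = -sqrt(6940367)/2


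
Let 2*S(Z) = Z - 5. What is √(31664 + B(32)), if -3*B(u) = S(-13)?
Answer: √31667 ≈ 177.95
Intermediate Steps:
S(Z) = -5/2 + Z/2 (S(Z) = (Z - 5)/2 = (-5 + Z)/2 = -5/2 + Z/2)
B(u) = 3 (B(u) = -(-5/2 + (½)*(-13))/3 = -(-5/2 - 13/2)/3 = -⅓*(-9) = 3)
√(31664 + B(32)) = √(31664 + 3) = √31667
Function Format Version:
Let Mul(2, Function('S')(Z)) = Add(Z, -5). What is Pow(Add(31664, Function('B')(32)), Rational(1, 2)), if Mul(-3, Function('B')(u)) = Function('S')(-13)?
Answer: Pow(31667, Rational(1, 2)) ≈ 177.95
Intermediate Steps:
Function('S')(Z) = Add(Rational(-5, 2), Mul(Rational(1, 2), Z)) (Function('S')(Z) = Mul(Rational(1, 2), Add(Z, -5)) = Mul(Rational(1, 2), Add(-5, Z)) = Add(Rational(-5, 2), Mul(Rational(1, 2), Z)))
Function('B')(u) = 3 (Function('B')(u) = Mul(Rational(-1, 3), Add(Rational(-5, 2), Mul(Rational(1, 2), -13))) = Mul(Rational(-1, 3), Add(Rational(-5, 2), Rational(-13, 2))) = Mul(Rational(-1, 3), -9) = 3)
Pow(Add(31664, Function('B')(32)), Rational(1, 2)) = Pow(Add(31664, 3), Rational(1, 2)) = Pow(31667, Rational(1, 2))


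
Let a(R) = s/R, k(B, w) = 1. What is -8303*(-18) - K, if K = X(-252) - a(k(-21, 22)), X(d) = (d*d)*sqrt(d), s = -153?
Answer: 149301 - 381024*I*sqrt(7) ≈ 1.493e+5 - 1.0081e+6*I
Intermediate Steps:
X(d) = d**(5/2) (X(d) = d**2*sqrt(d) = d**(5/2))
a(R) = -153/R
K = 153 + 381024*I*sqrt(7) (K = (-252)**(5/2) - (-153)/1 = 381024*I*sqrt(7) - (-153) = 381024*I*sqrt(7) - 1*(-153) = 381024*I*sqrt(7) + 153 = 153 + 381024*I*sqrt(7) ≈ 153.0 + 1.0081e+6*I)
-8303*(-18) - K = -8303*(-18) - (153 + 381024*I*sqrt(7)) = 149454 + (-153 - 381024*I*sqrt(7)) = 149301 - 381024*I*sqrt(7)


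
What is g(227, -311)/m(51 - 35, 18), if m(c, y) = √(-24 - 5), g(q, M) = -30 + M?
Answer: 341*I*√29/29 ≈ 63.322*I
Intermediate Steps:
m(c, y) = I*√29 (m(c, y) = √(-29) = I*√29)
g(227, -311)/m(51 - 35, 18) = (-30 - 311)/((I*√29)) = -(-341)*I*√29/29 = 341*I*√29/29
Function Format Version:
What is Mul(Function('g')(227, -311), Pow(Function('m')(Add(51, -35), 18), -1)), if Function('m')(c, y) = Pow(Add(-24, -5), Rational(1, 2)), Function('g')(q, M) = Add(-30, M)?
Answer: Mul(Rational(341, 29), I, Pow(29, Rational(1, 2))) ≈ Mul(63.322, I)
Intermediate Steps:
Function('m')(c, y) = Mul(I, Pow(29, Rational(1, 2))) (Function('m')(c, y) = Pow(-29, Rational(1, 2)) = Mul(I, Pow(29, Rational(1, 2))))
Mul(Function('g')(227, -311), Pow(Function('m')(Add(51, -35), 18), -1)) = Mul(Add(-30, -311), Pow(Mul(I, Pow(29, Rational(1, 2))), -1)) = Mul(-341, Mul(Rational(-1, 29), I, Pow(29, Rational(1, 2)))) = Mul(Rational(341, 29), I, Pow(29, Rational(1, 2)))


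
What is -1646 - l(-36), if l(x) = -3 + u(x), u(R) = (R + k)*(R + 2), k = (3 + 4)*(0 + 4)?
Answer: -1915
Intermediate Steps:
k = 28 (k = 7*4 = 28)
u(R) = (2 + R)*(28 + R) (u(R) = (R + 28)*(R + 2) = (28 + R)*(2 + R) = (2 + R)*(28 + R))
l(x) = 53 + x**2 + 30*x (l(x) = -3 + (56 + x**2 + 30*x) = 53 + x**2 + 30*x)
-1646 - l(-36) = -1646 - (53 + (-36)**2 + 30*(-36)) = -1646 - (53 + 1296 - 1080) = -1646 - 1*269 = -1646 - 269 = -1915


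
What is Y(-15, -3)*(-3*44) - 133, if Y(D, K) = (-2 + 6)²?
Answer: -2245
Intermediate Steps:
Y(D, K) = 16 (Y(D, K) = 4² = 16)
Y(-15, -3)*(-3*44) - 133 = 16*(-3*44) - 133 = 16*(-132) - 133 = -2112 - 133 = -2245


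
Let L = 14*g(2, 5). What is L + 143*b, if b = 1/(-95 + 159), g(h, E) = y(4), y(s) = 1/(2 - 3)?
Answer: -753/64 ≈ -11.766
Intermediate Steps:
y(s) = -1 (y(s) = 1/(-1) = -1)
g(h, E) = -1
b = 1/64 ≈ 0.015625
L = -14 (L = 14*(-1) = -14)
L + 143*b = -14 + 143*(1/64) = -14 + 143/64 = -753/64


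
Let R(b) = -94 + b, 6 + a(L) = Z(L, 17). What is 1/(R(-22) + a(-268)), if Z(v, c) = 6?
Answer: -1/116 ≈ -0.0086207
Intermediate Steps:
a(L) = 0 (a(L) = -6 + 6 = 0)
1/(R(-22) + a(-268)) = 1/((-94 - 22) + 0) = 1/(-116 + 0) = 1/(-116) = -1/116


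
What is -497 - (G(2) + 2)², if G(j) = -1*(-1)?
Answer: -506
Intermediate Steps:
G(j) = 1
-497 - (G(2) + 2)² = -497 - (1 + 2)² = -497 - 1*3² = -497 - 1*9 = -497 - 9 = -506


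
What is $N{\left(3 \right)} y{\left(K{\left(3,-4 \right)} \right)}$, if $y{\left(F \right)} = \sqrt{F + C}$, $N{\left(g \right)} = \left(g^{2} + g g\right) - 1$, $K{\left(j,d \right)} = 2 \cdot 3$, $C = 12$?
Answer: $51 \sqrt{2} \approx 72.125$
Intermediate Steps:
$K{\left(j,d \right)} = 6$
$N{\left(g \right)} = -1 + 2 g^{2}$ ($N{\left(g \right)} = \left(g^{2} + g^{2}\right) - 1 = 2 g^{2} - 1 = -1 + 2 g^{2}$)
$y{\left(F \right)} = \sqrt{12 + F}$ ($y{\left(F \right)} = \sqrt{F + 12} = \sqrt{12 + F}$)
$N{\left(3 \right)} y{\left(K{\left(3,-4 \right)} \right)} = \left(-1 + 2 \cdot 3^{2}\right) \sqrt{12 + 6} = \left(-1 + 2 \cdot 9\right) \sqrt{18} = \left(-1 + 18\right) 3 \sqrt{2} = 17 \cdot 3 \sqrt{2} = 51 \sqrt{2}$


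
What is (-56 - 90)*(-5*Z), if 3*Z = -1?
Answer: -730/3 ≈ -243.33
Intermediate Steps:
Z = -⅓ (Z = (⅓)*(-1) = -⅓ ≈ -0.33333)
(-56 - 90)*(-5*Z) = (-56 - 90)*(-5*(-⅓)) = -146*5/3 = -730/3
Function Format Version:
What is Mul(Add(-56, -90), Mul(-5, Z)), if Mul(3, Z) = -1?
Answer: Rational(-730, 3) ≈ -243.33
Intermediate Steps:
Z = Rational(-1, 3) (Z = Mul(Rational(1, 3), -1) = Rational(-1, 3) ≈ -0.33333)
Mul(Add(-56, -90), Mul(-5, Z)) = Mul(Add(-56, -90), Mul(-5, Rational(-1, 3))) = Mul(-146, Rational(5, 3)) = Rational(-730, 3)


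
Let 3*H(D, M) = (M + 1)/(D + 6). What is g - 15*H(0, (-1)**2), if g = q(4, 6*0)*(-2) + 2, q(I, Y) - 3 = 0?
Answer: -17/3 ≈ -5.6667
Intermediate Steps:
q(I, Y) = 3 (q(I, Y) = 3 + 0 = 3)
H(D, M) = (1 + M)/(3*(6 + D)) (H(D, M) = ((M + 1)/(D + 6))/3 = ((1 + M)/(6 + D))/3 = (1 + M)/(3*(6 + D)))
g = -4 (g = 3*(-2) + 2 = -6 + 2 = -4)
g - 15*H(0, (-1)**2) = -4 - 5*(1 + (-1)**2)/(6 + 0) = -4 - 5*(1 + 1)/6 = -4 - 5*2/6 = -4 - 15*1/9 = -4 - 5/3 = -17/3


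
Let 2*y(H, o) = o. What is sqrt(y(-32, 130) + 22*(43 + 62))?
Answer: 5*sqrt(95) ≈ 48.734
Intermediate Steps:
y(H, o) = o/2
sqrt(y(-32, 130) + 22*(43 + 62)) = sqrt((1/2)*130 + 22*(43 + 62)) = sqrt(65 + 22*105) = sqrt(65 + 2310) = sqrt(2375) = 5*sqrt(95)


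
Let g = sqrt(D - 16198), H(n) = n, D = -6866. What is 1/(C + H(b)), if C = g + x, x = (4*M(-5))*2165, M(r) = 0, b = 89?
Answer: 89/30985 - 62*I*sqrt(6)/30985 ≈ 0.0028724 - 0.0049013*I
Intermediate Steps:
g = 62*I*sqrt(6) (g = sqrt(-6866 - 16198) = sqrt(-23064) = 62*I*sqrt(6) ≈ 151.87*I)
x = 0 (x = (4*0)*2165 = 0*2165 = 0)
C = 62*I*sqrt(6) (C = 62*I*sqrt(6) + 0 = 62*I*sqrt(6) ≈ 151.87*I)
1/(C + H(b)) = 1/(62*I*sqrt(6) + 89) = 1/(89 + 62*I*sqrt(6))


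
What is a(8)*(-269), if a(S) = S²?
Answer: -17216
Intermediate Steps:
a(8)*(-269) = 8²*(-269) = 64*(-269) = -17216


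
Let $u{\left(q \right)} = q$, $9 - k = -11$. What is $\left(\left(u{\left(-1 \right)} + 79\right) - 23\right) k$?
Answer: $1100$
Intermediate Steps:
$k = 20$ ($k = 9 - -11 = 9 + 11 = 20$)
$\left(\left(u{\left(-1 \right)} + 79\right) - 23\right) k = \left(\left(-1 + 79\right) - 23\right) 20 = \left(78 - 23\right) 20 = 55 \cdot 20 = 1100$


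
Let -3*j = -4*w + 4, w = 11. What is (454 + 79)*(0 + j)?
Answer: 21320/3 ≈ 7106.7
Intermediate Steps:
j = 40/3 (j = -(-4*11 + 4)/3 = -(-44 + 4)/3 = -1/3*(-40) = 40/3 ≈ 13.333)
(454 + 79)*(0 + j) = (454 + 79)*(0 + 40/3) = 533*(40/3) = 21320/3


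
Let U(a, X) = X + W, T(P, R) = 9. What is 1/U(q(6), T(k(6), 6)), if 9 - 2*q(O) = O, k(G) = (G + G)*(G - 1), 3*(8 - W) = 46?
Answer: ⅗ ≈ 0.60000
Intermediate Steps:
W = -22/3 (W = 8 - ⅓*46 = 8 - 46/3 = -22/3 ≈ -7.3333)
k(G) = 2*G*(-1 + G) (k(G) = (2*G)*(-1 + G) = 2*G*(-1 + G))
q(O) = 9/2 - O/2
U(a, X) = -22/3 + X (U(a, X) = X - 22/3 = -22/3 + X)
1/U(q(6), T(k(6), 6)) = 1/(-22/3 + 9) = 1/(5/3) = ⅗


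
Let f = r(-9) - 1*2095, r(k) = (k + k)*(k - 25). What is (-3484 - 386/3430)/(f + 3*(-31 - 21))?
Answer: 5975253/2810885 ≈ 2.1258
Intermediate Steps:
r(k) = 2*k*(-25 + k) (r(k) = (2*k)*(-25 + k) = 2*k*(-25 + k))
f = -1483 (f = 2*(-9)*(-25 - 9) - 1*2095 = 2*(-9)*(-34) - 2095 = 612 - 2095 = -1483)
(-3484 - 386/3430)/(f + 3*(-31 - 21)) = (-3484 - 386/3430)/(-1483 + 3*(-31 - 21)) = (-3484 - 386*1/3430)/(-1483 + 3*(-52)) = (-3484 - 193/1715)/(-1483 - 156) = -5975253/1715/(-1639) = -5975253/1715*(-1/1639) = 5975253/2810885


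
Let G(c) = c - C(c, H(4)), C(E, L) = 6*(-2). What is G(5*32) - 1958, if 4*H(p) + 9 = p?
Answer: -1786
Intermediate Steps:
H(p) = -9/4 + p/4
C(E, L) = -12
G(c) = 12 + c (G(c) = c - 1*(-12) = c + 12 = 12 + c)
G(5*32) - 1958 = (12 + 5*32) - 1958 = (12 + 160) - 1958 = 172 - 1958 = -1786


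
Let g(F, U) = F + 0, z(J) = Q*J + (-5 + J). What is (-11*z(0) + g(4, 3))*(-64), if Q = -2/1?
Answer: -3776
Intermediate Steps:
Q = -2 (Q = -2*1 = -2)
z(J) = -5 - J (z(J) = -2*J + (-5 + J) = -5 - J)
g(F, U) = F
(-11*z(0) + g(4, 3))*(-64) = (-11*(-5 - 1*0) + 4)*(-64) = (-11*(-5 + 0) + 4)*(-64) = (-11*(-5) + 4)*(-64) = (55 + 4)*(-64) = 59*(-64) = -3776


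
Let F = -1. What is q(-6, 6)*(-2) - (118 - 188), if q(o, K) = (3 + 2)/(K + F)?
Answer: 68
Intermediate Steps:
q(o, K) = 5/(-1 + K) (q(o, K) = (3 + 2)/(K - 1) = 5/(-1 + K))
q(-6, 6)*(-2) - (118 - 188) = (5/(-1 + 6))*(-2) - (118 - 188) = (5/5)*(-2) - 1*(-70) = (5*(1/5))*(-2) + 70 = 1*(-2) + 70 = -2 + 70 = 68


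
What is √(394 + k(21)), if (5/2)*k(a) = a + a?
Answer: √10270/5 ≈ 20.268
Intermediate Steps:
k(a) = 4*a/5 (k(a) = 2*(a + a)/5 = 2*(2*a)/5 = 4*a/5)
√(394 + k(21)) = √(394 + (⅘)*21) = √(394 + 84/5) = √(2054/5) = √10270/5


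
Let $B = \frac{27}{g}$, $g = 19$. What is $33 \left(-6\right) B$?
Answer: $- \frac{5346}{19} \approx -281.37$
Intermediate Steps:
$B = \frac{27}{19} \approx 1.4211$
$33 \left(-6\right) B = 33 \left(-6\right) \frac{27}{19} = \left(-198\right) \frac{27}{19} = - \frac{5346}{19}$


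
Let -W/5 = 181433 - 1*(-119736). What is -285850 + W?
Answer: -1791695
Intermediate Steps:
W = -1505845 (W = -5*(181433 - 1*(-119736)) = -5*(181433 + 119736) = -5*301169 = -1505845)
-285850 + W = -285850 - 1505845 = -1791695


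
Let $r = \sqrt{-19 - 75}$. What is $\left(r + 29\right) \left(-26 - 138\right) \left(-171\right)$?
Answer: $813276 + 28044 i \sqrt{94} \approx 8.1328 \cdot 10^{5} + 2.719 \cdot 10^{5} i$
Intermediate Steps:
$r = i \sqrt{94}$ ($r = \sqrt{-94} = i \sqrt{94} \approx 9.6954 i$)
$\left(r + 29\right) \left(-26 - 138\right) \left(-171\right) = \left(i \sqrt{94} + 29\right) \left(-26 - 138\right) \left(-171\right) = \left(29 + i \sqrt{94}\right) \left(-164\right) \left(-171\right) = \left(-4756 - 164 i \sqrt{94}\right) \left(-171\right) = 813276 + 28044 i \sqrt{94}$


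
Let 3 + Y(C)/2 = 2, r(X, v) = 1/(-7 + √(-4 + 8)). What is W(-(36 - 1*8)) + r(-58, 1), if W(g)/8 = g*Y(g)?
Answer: 2239/5 ≈ 447.80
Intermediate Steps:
r(X, v) = -⅕ (r(X, v) = 1/(-7 + √4) = 1/(-7 + 2) = 1/(-5) = -⅕)
Y(C) = -2 (Y(C) = -6 + 2*2 = -6 + 4 = -2)
W(g) = -16*g (W(g) = 8*(g*(-2)) = 8*(-2*g) = -16*g)
W(-(36 - 1*8)) + r(-58, 1) = -(-16)*(36 - 1*8) - ⅕ = -(-16)*(36 - 8) - ⅕ = -(-16)*28 - ⅕ = -16*(-28) - ⅕ = 448 - ⅕ = 2239/5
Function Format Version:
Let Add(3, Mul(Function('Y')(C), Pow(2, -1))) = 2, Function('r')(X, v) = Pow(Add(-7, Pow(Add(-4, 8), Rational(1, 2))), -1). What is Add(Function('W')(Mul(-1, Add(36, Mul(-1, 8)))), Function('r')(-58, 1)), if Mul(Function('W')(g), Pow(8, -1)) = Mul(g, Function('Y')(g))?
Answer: Rational(2239, 5) ≈ 447.80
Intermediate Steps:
Function('r')(X, v) = Rational(-1, 5) (Function('r')(X, v) = Pow(Add(-7, Pow(4, Rational(1, 2))), -1) = Pow(Add(-7, 2), -1) = Pow(-5, -1) = Rational(-1, 5))
Function('Y')(C) = -2 (Function('Y')(C) = Add(-6, Mul(2, 2)) = Add(-6, 4) = -2)
Function('W')(g) = Mul(-16, g) (Function('W')(g) = Mul(8, Mul(g, -2)) = Mul(8, Mul(-2, g)) = Mul(-16, g))
Add(Function('W')(Mul(-1, Add(36, Mul(-1, 8)))), Function('r')(-58, 1)) = Add(Mul(-16, Mul(-1, Add(36, Mul(-1, 8)))), Rational(-1, 5)) = Add(Mul(-16, Mul(-1, Add(36, -8))), Rational(-1, 5)) = Add(Mul(-16, Mul(-1, 28)), Rational(-1, 5)) = Add(Mul(-16, -28), Rational(-1, 5)) = Add(448, Rational(-1, 5)) = Rational(2239, 5)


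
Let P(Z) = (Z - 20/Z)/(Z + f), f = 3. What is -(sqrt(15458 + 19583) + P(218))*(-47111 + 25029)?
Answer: 524491664/24089 + 22082*sqrt(35041) ≈ 4.1554e+6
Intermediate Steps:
P(Z) = (Z - 20/Z)/(3 + Z) (P(Z) = (Z - 20/Z)/(Z + 3) = (Z - 20/Z)/(3 + Z))
-(sqrt(15458 + 19583) + P(218))*(-47111 + 25029) = -(sqrt(15458 + 19583) + (-20 + 218**2)/(218*(3 + 218)))*(-47111 + 25029) = -(sqrt(35041) + (1/218)*(-20 + 47524)/221)*(-22082) = -(sqrt(35041) + (1/218)*(1/221)*47504)*(-22082) = -(sqrt(35041) + 23752/24089)*(-22082) = -(23752/24089 + sqrt(35041))*(-22082) = -(-524491664/24089 - 22082*sqrt(35041)) = 524491664/24089 + 22082*sqrt(35041)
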